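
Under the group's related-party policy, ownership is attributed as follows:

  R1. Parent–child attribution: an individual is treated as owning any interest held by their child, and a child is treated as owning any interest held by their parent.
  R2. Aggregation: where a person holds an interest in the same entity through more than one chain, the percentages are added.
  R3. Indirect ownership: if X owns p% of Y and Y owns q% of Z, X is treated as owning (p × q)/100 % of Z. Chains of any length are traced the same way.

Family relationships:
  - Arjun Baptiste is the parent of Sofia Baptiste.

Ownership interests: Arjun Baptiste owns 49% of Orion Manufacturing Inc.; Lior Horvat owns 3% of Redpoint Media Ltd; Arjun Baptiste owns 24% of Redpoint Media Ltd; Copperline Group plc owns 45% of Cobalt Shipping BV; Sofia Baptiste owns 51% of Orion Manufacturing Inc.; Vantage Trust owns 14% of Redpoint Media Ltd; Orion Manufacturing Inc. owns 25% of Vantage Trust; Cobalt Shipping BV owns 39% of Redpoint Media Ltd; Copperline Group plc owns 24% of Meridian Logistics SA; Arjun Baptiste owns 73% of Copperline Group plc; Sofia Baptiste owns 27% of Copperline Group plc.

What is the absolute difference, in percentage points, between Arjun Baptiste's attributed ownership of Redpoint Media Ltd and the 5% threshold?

By parent–child attribution (R1), Arjun Baptiste is treated as also owning Sofia Baptiste's interest in Copperline Group plc, giving 73% + 27% = 100%.
By parent–child attribution (R1), Arjun Baptiste is treated as also owning Sofia Baptiste's interest in Orion Manufacturing Inc, giving 49% + 51% = 100%.
Chain via Copperline Group plc → Cobalt Shipping BV (R3): 100% × 45% × 39% = 17.55% of Redpoint Media Ltd.
Chain via Orion Manufacturing Inc. → Vantage Trust (R3): 100% × 25% × 14% = 3.5% of Redpoint Media Ltd.
Direct interest in Redpoint Media Ltd: 24%.
Aggregating (R2): 17.55% + 3.5% + 24% = 45.05%.
45.05% exceeds the 5% threshold by 40.05 percentage points.

40.05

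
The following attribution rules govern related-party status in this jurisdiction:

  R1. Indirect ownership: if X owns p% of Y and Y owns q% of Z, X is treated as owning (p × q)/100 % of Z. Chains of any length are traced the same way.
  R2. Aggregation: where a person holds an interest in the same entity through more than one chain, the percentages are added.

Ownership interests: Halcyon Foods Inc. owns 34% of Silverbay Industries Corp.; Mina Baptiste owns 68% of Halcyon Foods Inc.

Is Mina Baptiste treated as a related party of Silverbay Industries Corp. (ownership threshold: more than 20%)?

Chain via Halcyon Foods Inc. (R1): 68% × 34% = 23.12% of Silverbay Industries Corp.
23.12% exceeds the 20% threshold, so Mina is a related party to Silverbay Industries Corp.

Yes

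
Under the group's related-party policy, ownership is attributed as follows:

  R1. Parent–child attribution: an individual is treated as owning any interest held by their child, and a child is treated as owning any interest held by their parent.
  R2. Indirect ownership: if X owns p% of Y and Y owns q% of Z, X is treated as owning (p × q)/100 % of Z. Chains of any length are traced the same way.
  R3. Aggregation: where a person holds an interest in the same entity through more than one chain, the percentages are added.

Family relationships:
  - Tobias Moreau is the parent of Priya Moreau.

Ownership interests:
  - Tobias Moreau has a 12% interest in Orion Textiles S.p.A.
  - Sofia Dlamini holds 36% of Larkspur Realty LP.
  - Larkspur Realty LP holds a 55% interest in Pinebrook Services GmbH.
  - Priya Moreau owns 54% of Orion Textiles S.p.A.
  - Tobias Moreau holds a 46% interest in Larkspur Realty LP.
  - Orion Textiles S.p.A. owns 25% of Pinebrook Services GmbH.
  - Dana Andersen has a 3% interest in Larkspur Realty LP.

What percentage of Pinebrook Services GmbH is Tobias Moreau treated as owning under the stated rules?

By parent–child attribution (R1), Tobias Moreau is treated as also owning Priya Moreau's interest in Orion Textiles S.p.A, giving 12% + 54% = 66%.
Chain via Orion Textiles S.p.A. (R2): 66% × 25% = 16.5% of Pinebrook Services GmbH.
Chain via Larkspur Realty LP (R2): 46% × 55% = 25.3% of Pinebrook Services GmbH.
Aggregating (R3): 16.5% + 25.3% = 41.8%.

41.8%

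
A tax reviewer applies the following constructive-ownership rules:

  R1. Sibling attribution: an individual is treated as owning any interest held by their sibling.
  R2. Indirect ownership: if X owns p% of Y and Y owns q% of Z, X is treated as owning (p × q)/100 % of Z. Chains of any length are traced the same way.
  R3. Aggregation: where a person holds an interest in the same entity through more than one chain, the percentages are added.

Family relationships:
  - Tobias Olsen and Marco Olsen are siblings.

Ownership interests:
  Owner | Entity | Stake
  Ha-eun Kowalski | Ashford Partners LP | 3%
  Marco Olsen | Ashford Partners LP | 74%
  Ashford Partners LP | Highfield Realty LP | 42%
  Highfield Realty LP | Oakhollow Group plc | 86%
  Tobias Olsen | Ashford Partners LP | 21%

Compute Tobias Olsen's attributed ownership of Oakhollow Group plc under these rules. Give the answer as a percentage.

By sibling attribution (R1), Tobias Olsen is treated as also owning Marco Olsen's interest in Ashford Partners LP, giving 21% + 74% = 95%.
Chain via Ashford Partners LP → Highfield Realty LP (R2): 95% × 42% × 86% = 34.314% of Oakhollow Group plc.

34.314%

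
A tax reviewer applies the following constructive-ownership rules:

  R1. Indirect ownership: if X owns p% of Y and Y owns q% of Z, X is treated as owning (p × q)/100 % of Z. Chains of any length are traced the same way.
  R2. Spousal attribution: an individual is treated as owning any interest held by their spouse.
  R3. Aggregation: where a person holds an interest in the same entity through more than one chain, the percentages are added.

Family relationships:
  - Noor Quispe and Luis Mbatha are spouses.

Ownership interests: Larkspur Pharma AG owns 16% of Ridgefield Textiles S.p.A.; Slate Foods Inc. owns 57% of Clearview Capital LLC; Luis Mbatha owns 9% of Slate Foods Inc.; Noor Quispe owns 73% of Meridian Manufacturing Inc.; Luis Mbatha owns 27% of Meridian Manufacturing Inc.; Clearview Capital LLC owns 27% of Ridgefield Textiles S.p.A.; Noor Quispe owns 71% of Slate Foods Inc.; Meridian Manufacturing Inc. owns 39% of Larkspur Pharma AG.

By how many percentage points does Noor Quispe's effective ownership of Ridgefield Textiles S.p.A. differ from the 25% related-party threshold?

By spousal attribution (R2), Noor Quispe is treated as also owning Luis Mbatha's interest in Meridian Manufacturing Inc, giving 73% + 27% = 100%.
By spousal attribution (R2), Noor Quispe is treated as also owning Luis Mbatha's interest in Slate Foods Inc, giving 71% + 9% = 80%.
Chain via Meridian Manufacturing Inc. → Larkspur Pharma AG (R1): 100% × 39% × 16% = 6.24% of Ridgefield Textiles S.p.A.
Chain via Slate Foods Inc. → Clearview Capital LLC (R1): 80% × 57% × 27% = 12.312% of Ridgefield Textiles S.p.A.
Aggregating (R3): 6.24% + 12.312% = 18.552%.
18.552% falls short of the 25% threshold by 6.448 percentage points.

6.448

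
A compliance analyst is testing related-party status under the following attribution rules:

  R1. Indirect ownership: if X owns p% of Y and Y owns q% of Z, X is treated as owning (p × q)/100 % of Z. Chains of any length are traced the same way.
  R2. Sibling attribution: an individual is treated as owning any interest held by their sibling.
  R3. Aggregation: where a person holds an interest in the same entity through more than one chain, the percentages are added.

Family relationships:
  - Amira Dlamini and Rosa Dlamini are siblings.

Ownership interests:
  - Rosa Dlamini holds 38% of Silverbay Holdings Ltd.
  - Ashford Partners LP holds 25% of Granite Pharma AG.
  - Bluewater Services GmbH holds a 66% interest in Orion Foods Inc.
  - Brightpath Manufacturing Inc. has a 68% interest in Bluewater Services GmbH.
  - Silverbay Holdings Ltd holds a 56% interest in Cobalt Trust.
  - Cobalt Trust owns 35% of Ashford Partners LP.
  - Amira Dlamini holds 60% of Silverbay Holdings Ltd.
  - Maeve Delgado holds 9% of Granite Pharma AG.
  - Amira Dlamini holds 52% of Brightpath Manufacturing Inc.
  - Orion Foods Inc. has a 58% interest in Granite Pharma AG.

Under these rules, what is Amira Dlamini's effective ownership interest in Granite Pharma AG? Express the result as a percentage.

18.337808%

By sibling attribution (R2), Amira Dlamini is treated as also owning Rosa Dlamini's interest in Silverbay Holdings Ltd, giving 60% + 38% = 98%.
Chain via Brightpath Manufacturing Inc. → Bluewater Services GmbH → Orion Foods Inc. (R1): 52% × 68% × 66% × 58% = 13.535808% of Granite Pharma AG.
Chain via Silverbay Holdings Ltd → Cobalt Trust → Ashford Partners LP (R1): 98% × 56% × 35% × 25% = 4.802% of Granite Pharma AG.
Aggregating (R3): 13.535808% + 4.802% = 18.337808%.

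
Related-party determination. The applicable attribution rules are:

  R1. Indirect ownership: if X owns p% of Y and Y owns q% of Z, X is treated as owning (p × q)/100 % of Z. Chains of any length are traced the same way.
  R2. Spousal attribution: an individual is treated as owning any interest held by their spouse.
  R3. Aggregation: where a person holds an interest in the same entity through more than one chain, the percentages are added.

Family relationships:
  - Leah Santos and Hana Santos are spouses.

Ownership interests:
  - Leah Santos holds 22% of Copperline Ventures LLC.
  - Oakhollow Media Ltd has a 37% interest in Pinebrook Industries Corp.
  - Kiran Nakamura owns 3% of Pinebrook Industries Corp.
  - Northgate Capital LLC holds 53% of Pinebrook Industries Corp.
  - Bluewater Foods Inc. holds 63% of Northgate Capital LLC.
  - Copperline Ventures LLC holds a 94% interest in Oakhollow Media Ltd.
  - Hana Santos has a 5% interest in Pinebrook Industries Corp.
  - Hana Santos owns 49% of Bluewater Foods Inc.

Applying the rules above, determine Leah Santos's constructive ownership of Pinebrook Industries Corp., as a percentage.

29.0127%

By spousal attribution (R2), Leah Santos is treated as owning Hana Santos's 49% interest in Bluewater Foods Inc.
By spousal attribution (R2), Leah Santos is treated as owning Hana Santos's 5% interest in Pinebrook Industries Corp.
Chain via Copperline Ventures LLC → Oakhollow Media Ltd (R1): 22% × 94% × 37% = 7.6516% of Pinebrook Industries Corp.
Chain via Bluewater Foods Inc. → Northgate Capital LLC (R1): 49% × 63% × 53% = 16.3611% of Pinebrook Industries Corp.
Direct interest in Pinebrook Industries Corp: 5%.
Aggregating (R3): 7.6516% + 16.3611% + 5% = 29.0127%.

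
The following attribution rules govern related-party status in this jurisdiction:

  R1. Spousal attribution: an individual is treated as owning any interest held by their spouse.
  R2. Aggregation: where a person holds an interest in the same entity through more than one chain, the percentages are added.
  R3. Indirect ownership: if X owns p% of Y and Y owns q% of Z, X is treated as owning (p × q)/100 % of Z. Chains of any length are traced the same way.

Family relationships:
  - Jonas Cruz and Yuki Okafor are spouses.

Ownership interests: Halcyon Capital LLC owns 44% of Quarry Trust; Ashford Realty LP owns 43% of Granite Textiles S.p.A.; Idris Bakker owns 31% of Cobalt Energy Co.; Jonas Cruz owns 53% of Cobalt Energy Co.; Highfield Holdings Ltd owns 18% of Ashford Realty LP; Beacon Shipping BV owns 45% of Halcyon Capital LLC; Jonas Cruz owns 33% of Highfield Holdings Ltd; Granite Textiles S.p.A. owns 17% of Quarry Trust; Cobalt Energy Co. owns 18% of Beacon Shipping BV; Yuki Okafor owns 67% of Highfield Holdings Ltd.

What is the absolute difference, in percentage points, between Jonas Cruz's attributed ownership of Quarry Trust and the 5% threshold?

1.79528

By spousal attribution (R1), Jonas Cruz is treated as also owning Yuki Okafor's interest in Highfield Holdings Ltd, giving 33% + 67% = 100%.
Chain via Highfield Holdings Ltd → Ashford Realty LP → Granite Textiles S.p.A. (R3): 100% × 18% × 43% × 17% = 1.3158% of Quarry Trust.
Chain via Cobalt Energy Co. → Beacon Shipping BV → Halcyon Capital LLC (R3): 53% × 18% × 45% × 44% = 1.88892% of Quarry Trust.
Aggregating (R2): 1.3158% + 1.88892% = 3.20472%.
3.20472% falls short of the 5% threshold by 1.79528 percentage points.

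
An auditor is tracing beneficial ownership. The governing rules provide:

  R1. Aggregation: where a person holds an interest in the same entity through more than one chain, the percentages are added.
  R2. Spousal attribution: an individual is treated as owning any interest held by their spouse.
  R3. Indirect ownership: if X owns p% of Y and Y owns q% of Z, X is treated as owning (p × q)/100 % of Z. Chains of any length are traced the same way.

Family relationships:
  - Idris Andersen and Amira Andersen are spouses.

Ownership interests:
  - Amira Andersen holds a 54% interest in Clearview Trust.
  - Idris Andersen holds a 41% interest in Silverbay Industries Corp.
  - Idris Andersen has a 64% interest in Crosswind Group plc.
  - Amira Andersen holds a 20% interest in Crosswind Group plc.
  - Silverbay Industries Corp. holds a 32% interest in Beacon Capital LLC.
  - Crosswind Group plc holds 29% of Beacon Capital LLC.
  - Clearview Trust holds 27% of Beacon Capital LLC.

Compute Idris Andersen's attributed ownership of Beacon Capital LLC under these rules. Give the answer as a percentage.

By spousal attribution (R2), Idris Andersen is treated as also owning Amira Andersen's interest in Crosswind Group plc, giving 64% + 20% = 84%.
By spousal attribution (R2), Idris Andersen is treated as owning Amira Andersen's 54% interest in Clearview Trust.
Chain via Silverbay Industries Corp. (R3): 41% × 32% = 13.12% of Beacon Capital LLC.
Chain via Crosswind Group plc (R3): 84% × 29% = 24.36% of Beacon Capital LLC.
Chain via Clearview Trust (R3): 54% × 27% = 14.58% of Beacon Capital LLC.
Aggregating (R1): 13.12% + 24.36% + 14.58% = 52.06%.

52.06%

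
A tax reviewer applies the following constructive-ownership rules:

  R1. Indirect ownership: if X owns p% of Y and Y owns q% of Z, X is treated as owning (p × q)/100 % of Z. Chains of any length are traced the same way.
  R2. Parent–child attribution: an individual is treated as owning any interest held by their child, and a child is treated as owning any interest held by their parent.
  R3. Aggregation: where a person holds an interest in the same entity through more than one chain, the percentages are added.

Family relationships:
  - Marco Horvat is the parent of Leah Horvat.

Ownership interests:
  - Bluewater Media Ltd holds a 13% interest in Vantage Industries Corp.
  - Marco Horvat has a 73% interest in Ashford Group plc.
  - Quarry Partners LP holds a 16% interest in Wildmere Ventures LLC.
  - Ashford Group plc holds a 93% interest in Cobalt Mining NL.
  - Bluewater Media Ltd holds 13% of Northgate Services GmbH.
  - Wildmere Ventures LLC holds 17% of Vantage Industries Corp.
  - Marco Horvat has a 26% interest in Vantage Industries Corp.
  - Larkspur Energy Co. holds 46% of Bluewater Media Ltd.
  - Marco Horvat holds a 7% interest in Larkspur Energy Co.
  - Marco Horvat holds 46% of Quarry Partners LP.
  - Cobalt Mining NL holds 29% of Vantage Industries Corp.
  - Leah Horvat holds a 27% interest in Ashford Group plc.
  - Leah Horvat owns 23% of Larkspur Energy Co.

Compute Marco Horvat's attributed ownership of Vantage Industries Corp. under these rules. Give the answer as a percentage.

56.0152%

By parent–child attribution (R2), Marco Horvat is treated as also owning Leah Horvat's interest in Ashford Group plc, giving 73% + 27% = 100%.
By parent–child attribution (R2), Marco Horvat is treated as also owning Leah Horvat's interest in Larkspur Energy Co, giving 7% + 23% = 30%.
Chain via Ashford Group plc → Cobalt Mining NL (R1): 100% × 93% × 29% = 26.97% of Vantage Industries Corp.
Chain via Quarry Partners LP → Wildmere Ventures LLC (R1): 46% × 16% × 17% = 1.2512% of Vantage Industries Corp.
Chain via Larkspur Energy Co. → Bluewater Media Ltd (R1): 30% × 46% × 13% = 1.794% of Vantage Industries Corp.
Direct interest in Vantage Industries Corp: 26%.
Aggregating (R3): 26.97% + 1.2512% + 1.794% + 26% = 56.0152%.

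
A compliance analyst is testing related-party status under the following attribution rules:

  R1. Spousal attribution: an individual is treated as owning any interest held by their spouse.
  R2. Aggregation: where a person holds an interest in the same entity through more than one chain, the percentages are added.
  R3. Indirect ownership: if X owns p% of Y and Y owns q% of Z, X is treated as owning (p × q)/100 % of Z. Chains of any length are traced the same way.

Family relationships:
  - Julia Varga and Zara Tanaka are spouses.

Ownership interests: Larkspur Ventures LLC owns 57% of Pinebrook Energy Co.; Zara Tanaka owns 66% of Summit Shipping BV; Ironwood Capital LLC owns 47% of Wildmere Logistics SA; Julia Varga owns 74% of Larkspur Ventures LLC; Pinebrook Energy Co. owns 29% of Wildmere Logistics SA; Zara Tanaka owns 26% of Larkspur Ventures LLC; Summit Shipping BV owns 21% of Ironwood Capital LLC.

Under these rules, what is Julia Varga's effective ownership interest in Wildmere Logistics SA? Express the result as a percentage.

By spousal attribution (R1), Julia Varga is treated as also owning Zara Tanaka's interest in Larkspur Ventures LLC, giving 74% + 26% = 100%.
By spousal attribution (R1), Julia Varga is treated as owning Zara Tanaka's 66% interest in Summit Shipping BV.
Chain via Larkspur Ventures LLC → Pinebrook Energy Co. (R3): 100% × 57% × 29% = 16.53% of Wildmere Logistics SA.
Chain via Summit Shipping BV → Ironwood Capital LLC (R3): 66% × 21% × 47% = 6.5142% of Wildmere Logistics SA.
Aggregating (R2): 16.53% + 6.5142% = 23.0442%.

23.0442%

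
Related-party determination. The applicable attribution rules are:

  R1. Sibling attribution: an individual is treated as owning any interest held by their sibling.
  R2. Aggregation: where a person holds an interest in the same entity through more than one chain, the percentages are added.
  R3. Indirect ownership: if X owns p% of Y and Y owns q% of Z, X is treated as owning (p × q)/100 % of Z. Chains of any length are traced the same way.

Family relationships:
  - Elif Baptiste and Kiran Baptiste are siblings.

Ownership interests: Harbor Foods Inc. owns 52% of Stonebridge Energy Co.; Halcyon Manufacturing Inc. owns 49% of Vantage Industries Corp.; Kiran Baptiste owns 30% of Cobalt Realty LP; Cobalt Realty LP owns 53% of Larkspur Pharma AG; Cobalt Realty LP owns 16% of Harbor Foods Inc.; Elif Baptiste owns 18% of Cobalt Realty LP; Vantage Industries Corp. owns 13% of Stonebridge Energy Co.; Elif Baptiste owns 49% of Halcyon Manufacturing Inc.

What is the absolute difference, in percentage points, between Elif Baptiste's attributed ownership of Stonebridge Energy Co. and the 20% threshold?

By sibling attribution (R1), Elif Baptiste is treated as also owning Kiran Baptiste's interest in Cobalt Realty LP, giving 18% + 30% = 48%.
Chain via Cobalt Realty LP → Harbor Foods Inc. (R3): 48% × 16% × 52% = 3.9936% of Stonebridge Energy Co.
Chain via Halcyon Manufacturing Inc. → Vantage Industries Corp. (R3): 49% × 49% × 13% = 3.1213% of Stonebridge Energy Co.
Aggregating (R2): 3.9936% + 3.1213% = 7.1149%.
7.1149% falls short of the 20% threshold by 12.8851 percentage points.

12.8851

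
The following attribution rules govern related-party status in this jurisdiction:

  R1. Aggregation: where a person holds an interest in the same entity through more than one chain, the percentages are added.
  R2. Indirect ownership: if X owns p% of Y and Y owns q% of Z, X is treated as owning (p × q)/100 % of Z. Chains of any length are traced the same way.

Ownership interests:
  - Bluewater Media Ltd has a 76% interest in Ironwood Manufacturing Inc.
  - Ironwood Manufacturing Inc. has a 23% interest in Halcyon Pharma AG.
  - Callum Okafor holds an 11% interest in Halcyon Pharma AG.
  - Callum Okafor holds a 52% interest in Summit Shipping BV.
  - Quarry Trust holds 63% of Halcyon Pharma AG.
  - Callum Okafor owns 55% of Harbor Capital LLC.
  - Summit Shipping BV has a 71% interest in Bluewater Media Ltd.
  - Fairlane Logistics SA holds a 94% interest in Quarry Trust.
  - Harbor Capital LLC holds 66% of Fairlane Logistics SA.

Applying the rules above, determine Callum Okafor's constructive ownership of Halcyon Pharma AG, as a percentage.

38.950476%

Chain via Harbor Capital LLC → Fairlane Logistics SA → Quarry Trust (R2): 55% × 66% × 94% × 63% = 21.49686% of Halcyon Pharma AG.
Chain via Summit Shipping BV → Bluewater Media Ltd → Ironwood Manufacturing Inc. (R2): 52% × 71% × 76% × 23% = 6.453616% of Halcyon Pharma AG.
Direct interest in Halcyon Pharma AG: 11%.
Aggregating (R1): 21.49686% + 6.453616% + 11% = 38.950476%.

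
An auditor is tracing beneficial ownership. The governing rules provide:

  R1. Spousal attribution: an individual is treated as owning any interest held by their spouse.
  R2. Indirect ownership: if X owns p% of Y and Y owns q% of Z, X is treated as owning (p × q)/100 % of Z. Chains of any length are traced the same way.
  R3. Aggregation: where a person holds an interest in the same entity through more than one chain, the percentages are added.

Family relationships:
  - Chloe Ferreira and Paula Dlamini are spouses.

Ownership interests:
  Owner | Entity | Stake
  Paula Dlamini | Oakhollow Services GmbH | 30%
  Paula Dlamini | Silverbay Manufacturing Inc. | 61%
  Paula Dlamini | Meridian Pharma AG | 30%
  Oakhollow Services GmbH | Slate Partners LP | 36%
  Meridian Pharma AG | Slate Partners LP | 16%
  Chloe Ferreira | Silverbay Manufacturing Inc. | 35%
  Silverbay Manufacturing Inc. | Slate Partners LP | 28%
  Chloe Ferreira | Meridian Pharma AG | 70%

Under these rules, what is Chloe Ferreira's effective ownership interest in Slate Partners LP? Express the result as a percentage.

By spousal attribution (R1), Chloe Ferreira is treated as also owning Paula Dlamini's interest in Meridian Pharma AG, giving 70% + 30% = 100%.
By spousal attribution (R1), Chloe Ferreira is treated as also owning Paula Dlamini's interest in Silverbay Manufacturing Inc, giving 35% + 61% = 96%.
By spousal attribution (R1), Chloe Ferreira is treated as owning Paula Dlamini's 30% interest in Oakhollow Services GmbH.
Chain via Meridian Pharma AG (R2): 100% × 16% = 16% of Slate Partners LP.
Chain via Silverbay Manufacturing Inc. (R2): 96% × 28% = 26.88% of Slate Partners LP.
Chain via Oakhollow Services GmbH (R2): 30% × 36% = 10.8% of Slate Partners LP.
Aggregating (R3): 16% + 26.88% + 10.8% = 53.68%.

53.68%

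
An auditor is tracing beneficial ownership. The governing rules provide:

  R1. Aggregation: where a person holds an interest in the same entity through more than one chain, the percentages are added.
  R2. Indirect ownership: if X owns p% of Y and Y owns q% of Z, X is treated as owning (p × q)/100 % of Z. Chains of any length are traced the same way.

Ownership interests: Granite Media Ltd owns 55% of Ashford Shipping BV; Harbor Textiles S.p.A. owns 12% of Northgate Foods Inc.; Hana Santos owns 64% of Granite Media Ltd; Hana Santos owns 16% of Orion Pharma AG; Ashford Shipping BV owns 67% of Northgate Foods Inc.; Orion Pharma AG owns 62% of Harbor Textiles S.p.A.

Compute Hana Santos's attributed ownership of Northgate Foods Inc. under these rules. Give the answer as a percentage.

24.7744%

Chain via Orion Pharma AG → Harbor Textiles S.p.A. (R2): 16% × 62% × 12% = 1.1904% of Northgate Foods Inc.
Chain via Granite Media Ltd → Ashford Shipping BV (R2): 64% × 55% × 67% = 23.584% of Northgate Foods Inc.
Aggregating (R1): 1.1904% + 23.584% = 24.7744%.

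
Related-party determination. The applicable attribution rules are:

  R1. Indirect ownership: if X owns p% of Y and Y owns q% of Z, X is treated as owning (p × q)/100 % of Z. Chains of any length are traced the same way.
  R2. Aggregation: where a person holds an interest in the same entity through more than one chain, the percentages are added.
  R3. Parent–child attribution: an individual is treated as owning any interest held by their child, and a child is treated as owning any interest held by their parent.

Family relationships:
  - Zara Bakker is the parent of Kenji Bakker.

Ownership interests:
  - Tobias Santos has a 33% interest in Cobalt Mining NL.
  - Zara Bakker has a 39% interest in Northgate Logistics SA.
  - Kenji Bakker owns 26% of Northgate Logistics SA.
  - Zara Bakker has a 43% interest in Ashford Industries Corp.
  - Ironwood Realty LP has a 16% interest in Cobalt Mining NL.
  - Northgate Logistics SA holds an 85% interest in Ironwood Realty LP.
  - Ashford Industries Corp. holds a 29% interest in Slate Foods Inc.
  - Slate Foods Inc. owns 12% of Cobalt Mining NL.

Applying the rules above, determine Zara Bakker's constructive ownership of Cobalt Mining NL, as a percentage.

10.3364%

By parent–child attribution (R3), Zara Bakker is treated as also owning Kenji Bakker's interest in Northgate Logistics SA, giving 39% + 26% = 65%.
Chain via Ashford Industries Corp. → Slate Foods Inc. (R1): 43% × 29% × 12% = 1.4964% of Cobalt Mining NL.
Chain via Northgate Logistics SA → Ironwood Realty LP (R1): 65% × 85% × 16% = 8.84% of Cobalt Mining NL.
Aggregating (R2): 1.4964% + 8.84% = 10.3364%.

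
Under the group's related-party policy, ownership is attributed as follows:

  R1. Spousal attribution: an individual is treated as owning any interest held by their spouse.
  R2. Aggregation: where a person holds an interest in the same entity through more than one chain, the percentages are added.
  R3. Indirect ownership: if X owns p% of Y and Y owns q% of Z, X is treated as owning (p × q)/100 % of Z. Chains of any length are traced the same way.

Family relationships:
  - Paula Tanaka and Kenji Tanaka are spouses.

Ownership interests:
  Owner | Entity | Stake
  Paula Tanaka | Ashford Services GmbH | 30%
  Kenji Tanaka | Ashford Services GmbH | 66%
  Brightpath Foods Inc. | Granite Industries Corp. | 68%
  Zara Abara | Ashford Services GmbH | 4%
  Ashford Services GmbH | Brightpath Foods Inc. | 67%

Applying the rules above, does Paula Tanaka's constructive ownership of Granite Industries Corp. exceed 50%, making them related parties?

No

By spousal attribution (R1), Paula Tanaka is treated as also owning Kenji Tanaka's interest in Ashford Services GmbH, giving 30% + 66% = 96%.
Chain via Ashford Services GmbH → Brightpath Foods Inc. (R3): 96% × 67% × 68% = 43.7376% of Granite Industries Corp.
43.7376% does not exceed the 50% threshold, so Paula is not a related party to Granite Industries Corp.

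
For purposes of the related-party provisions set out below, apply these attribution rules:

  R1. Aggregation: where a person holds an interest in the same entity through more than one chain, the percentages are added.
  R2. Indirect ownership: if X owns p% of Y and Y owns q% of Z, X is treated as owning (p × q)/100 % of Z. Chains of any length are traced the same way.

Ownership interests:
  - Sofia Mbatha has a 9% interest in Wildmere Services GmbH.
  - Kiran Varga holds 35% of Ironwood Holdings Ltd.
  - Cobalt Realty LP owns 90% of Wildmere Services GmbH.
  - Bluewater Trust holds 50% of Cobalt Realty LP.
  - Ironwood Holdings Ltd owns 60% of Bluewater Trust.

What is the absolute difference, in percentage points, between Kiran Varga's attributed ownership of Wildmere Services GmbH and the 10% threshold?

Chain via Ironwood Holdings Ltd → Bluewater Trust → Cobalt Realty LP (R2): 35% × 60% × 50% × 90% = 9.45% of Wildmere Services GmbH.
9.45% falls short of the 10% threshold by 0.55 percentage points.

0.55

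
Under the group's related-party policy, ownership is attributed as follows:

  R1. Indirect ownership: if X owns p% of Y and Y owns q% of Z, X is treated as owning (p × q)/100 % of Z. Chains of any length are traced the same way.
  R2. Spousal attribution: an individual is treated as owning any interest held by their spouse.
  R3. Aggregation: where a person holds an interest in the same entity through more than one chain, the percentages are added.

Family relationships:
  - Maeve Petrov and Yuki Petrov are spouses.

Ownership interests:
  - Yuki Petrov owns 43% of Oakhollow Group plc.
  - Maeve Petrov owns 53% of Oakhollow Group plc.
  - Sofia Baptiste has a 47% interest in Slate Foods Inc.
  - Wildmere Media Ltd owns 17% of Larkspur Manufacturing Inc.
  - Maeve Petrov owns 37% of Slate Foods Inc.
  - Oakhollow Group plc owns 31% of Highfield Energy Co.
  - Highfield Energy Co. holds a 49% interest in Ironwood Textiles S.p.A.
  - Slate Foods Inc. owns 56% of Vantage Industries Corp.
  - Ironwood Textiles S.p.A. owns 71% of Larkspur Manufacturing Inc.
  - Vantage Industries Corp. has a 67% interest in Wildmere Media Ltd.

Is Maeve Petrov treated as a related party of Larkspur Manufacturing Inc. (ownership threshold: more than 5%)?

By spousal attribution (R2), Maeve Petrov is treated as also owning Yuki Petrov's interest in Oakhollow Group plc, giving 53% + 43% = 96%.
Chain via Oakhollow Group plc → Highfield Energy Co. → Ironwood Textiles S.p.A. (R1): 96% × 31% × 49% × 71% = 10.353504% of Larkspur Manufacturing Inc.
Chain via Slate Foods Inc. → Vantage Industries Corp. → Wildmere Media Ltd (R1): 37% × 56% × 67% × 17% = 2.360008% of Larkspur Manufacturing Inc.
Aggregating (R3): 10.353504% + 2.360008% = 12.713512%.
12.713512% exceeds the 5% threshold, so Maeve is a related party to Larkspur Manufacturing Inc.

Yes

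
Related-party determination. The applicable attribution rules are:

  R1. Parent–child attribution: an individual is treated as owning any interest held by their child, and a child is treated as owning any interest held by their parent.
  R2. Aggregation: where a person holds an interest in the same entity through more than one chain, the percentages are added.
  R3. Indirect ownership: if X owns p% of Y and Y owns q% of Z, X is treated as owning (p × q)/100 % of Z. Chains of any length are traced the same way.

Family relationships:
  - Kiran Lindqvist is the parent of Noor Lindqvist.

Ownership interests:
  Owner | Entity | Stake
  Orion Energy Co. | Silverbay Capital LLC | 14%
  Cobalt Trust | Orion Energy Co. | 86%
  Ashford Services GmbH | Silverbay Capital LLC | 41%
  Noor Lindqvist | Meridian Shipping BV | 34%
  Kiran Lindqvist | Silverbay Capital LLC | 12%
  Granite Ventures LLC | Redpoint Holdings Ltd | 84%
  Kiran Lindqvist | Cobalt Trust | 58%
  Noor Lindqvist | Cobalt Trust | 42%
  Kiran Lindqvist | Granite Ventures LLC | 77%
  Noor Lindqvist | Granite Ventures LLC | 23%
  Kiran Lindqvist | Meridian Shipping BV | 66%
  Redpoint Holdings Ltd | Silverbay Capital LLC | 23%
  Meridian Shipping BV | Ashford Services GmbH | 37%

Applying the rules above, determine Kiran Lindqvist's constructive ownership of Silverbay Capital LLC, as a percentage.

By parent–child attribution (R1), Kiran Lindqvist is treated as also owning Noor Lindqvist's interest in Cobalt Trust, giving 58% + 42% = 100%.
By parent–child attribution (R1), Kiran Lindqvist is treated as also owning Noor Lindqvist's interest in Meridian Shipping BV, giving 66% + 34% = 100%.
By parent–child attribution (R1), Kiran Lindqvist is treated as also owning Noor Lindqvist's interest in Granite Ventures LLC, giving 77% + 23% = 100%.
Chain via Cobalt Trust → Orion Energy Co. (R3): 100% × 86% × 14% = 12.04% of Silverbay Capital LLC.
Chain via Meridian Shipping BV → Ashford Services GmbH (R3): 100% × 37% × 41% = 15.17% of Silverbay Capital LLC.
Chain via Granite Ventures LLC → Redpoint Holdings Ltd (R3): 100% × 84% × 23% = 19.32% of Silverbay Capital LLC.
Direct interest in Silverbay Capital LLC: 12%.
Aggregating (R2): 12.04% + 15.17% + 19.32% + 12% = 58.53%.

58.53%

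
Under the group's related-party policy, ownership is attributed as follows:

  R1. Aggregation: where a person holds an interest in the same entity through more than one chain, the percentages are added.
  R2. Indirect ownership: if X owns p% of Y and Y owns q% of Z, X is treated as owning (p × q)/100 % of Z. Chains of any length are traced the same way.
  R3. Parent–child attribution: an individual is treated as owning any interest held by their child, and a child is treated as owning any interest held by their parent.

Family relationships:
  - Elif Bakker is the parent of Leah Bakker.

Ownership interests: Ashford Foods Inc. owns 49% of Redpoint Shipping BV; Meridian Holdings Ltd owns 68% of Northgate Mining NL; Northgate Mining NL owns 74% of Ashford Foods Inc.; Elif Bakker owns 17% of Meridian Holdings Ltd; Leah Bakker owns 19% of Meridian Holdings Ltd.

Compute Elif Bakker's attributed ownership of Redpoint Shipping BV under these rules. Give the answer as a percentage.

8.876448%

By parent–child attribution (R3), Elif Bakker is treated as also owning Leah Bakker's interest in Meridian Holdings Ltd, giving 17% + 19% = 36%.
Chain via Meridian Holdings Ltd → Northgate Mining NL → Ashford Foods Inc. (R2): 36% × 68% × 74% × 49% = 8.876448% of Redpoint Shipping BV.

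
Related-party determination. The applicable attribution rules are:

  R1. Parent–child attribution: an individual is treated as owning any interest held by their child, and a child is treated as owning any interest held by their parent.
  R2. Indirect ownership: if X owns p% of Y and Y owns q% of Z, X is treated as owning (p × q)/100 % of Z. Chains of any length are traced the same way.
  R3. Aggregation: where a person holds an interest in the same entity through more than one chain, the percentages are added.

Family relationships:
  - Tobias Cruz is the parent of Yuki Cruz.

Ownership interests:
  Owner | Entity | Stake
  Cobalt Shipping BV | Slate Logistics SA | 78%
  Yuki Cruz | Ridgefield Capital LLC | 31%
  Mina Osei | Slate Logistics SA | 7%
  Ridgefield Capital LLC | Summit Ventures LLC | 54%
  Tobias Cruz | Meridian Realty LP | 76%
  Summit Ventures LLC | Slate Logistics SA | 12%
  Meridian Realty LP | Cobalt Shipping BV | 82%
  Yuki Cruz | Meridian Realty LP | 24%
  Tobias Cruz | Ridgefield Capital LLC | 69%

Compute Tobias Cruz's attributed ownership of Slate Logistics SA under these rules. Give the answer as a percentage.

70.44%

By parent–child attribution (R1), Tobias Cruz is treated as also owning Yuki Cruz's interest in Meridian Realty LP, giving 76% + 24% = 100%.
By parent–child attribution (R1), Tobias Cruz is treated as also owning Yuki Cruz's interest in Ridgefield Capital LLC, giving 69% + 31% = 100%.
Chain via Meridian Realty LP → Cobalt Shipping BV (R2): 100% × 82% × 78% = 63.96% of Slate Logistics SA.
Chain via Ridgefield Capital LLC → Summit Ventures LLC (R2): 100% × 54% × 12% = 6.48% of Slate Logistics SA.
Aggregating (R3): 63.96% + 6.48% = 70.44%.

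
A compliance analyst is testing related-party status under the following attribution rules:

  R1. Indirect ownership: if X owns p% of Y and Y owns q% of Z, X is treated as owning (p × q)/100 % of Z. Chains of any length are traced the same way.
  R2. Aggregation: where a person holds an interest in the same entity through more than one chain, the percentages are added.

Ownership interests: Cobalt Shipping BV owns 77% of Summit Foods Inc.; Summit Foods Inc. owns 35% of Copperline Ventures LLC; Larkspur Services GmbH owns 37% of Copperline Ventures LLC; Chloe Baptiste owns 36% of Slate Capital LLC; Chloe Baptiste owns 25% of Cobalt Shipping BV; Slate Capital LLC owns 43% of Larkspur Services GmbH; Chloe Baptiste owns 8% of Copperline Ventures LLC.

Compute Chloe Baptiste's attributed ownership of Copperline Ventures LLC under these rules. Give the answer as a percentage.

20.4651%

Chain via Slate Capital LLC → Larkspur Services GmbH (R1): 36% × 43% × 37% = 5.7276% of Copperline Ventures LLC.
Chain via Cobalt Shipping BV → Summit Foods Inc. (R1): 25% × 77% × 35% = 6.7375% of Copperline Ventures LLC.
Direct interest in Copperline Ventures LLC: 8%.
Aggregating (R2): 5.7276% + 6.7375% + 8% = 20.4651%.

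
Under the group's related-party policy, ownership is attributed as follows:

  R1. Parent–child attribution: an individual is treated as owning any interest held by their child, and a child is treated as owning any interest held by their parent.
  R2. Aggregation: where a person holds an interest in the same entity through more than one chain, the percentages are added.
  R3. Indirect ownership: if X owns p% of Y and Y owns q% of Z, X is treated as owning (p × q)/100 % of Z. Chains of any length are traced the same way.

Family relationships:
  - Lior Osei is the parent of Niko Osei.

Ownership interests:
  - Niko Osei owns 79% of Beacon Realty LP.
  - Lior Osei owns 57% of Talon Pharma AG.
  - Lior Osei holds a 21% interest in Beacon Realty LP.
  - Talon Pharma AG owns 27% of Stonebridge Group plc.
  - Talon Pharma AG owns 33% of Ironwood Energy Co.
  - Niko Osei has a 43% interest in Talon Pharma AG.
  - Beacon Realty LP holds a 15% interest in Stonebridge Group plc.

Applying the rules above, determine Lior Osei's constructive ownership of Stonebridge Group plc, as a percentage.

By parent–child attribution (R1), Lior Osei is treated as also owning Niko Osei's interest in Beacon Realty LP, giving 21% + 79% = 100%.
By parent–child attribution (R1), Lior Osei is treated as also owning Niko Osei's interest in Talon Pharma AG, giving 57% + 43% = 100%.
Chain via Beacon Realty LP (R3): 100% × 15% = 15% of Stonebridge Group plc.
Chain via Talon Pharma AG (R3): 100% × 27% = 27% of Stonebridge Group plc.
Aggregating (R2): 15% + 27% = 42%.

42%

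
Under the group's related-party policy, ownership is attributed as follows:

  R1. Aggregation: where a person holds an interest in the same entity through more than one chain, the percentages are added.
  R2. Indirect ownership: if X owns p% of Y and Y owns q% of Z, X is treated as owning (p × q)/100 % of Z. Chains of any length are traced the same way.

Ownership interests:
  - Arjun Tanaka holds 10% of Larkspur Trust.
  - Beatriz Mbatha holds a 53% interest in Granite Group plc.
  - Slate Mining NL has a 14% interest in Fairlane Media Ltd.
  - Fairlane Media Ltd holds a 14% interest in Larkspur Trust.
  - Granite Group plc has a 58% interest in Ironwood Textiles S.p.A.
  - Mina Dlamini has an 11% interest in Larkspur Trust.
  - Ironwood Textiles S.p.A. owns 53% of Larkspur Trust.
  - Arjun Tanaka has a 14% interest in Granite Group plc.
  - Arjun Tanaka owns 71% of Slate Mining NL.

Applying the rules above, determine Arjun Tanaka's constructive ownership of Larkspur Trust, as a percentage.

Chain via Granite Group plc → Ironwood Textiles S.p.A. (R2): 14% × 58% × 53% = 4.3036% of Larkspur Trust.
Chain via Slate Mining NL → Fairlane Media Ltd (R2): 71% × 14% × 14% = 1.3916% of Larkspur Trust.
Direct interest in Larkspur Trust: 10%.
Aggregating (R1): 4.3036% + 1.3916% + 10% = 15.6952%.

15.6952%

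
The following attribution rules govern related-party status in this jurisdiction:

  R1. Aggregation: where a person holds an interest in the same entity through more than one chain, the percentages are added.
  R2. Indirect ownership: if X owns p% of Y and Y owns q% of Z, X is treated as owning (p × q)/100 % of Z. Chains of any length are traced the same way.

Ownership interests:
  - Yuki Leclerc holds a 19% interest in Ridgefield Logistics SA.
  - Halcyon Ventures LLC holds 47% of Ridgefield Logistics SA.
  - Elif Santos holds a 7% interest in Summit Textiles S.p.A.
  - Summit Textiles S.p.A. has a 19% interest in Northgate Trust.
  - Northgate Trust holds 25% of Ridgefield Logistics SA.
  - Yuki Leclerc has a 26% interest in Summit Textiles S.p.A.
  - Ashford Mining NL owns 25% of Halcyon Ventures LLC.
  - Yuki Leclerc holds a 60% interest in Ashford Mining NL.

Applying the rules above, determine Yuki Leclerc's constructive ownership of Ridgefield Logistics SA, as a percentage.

27.285%

Chain via Ashford Mining NL → Halcyon Ventures LLC (R2): 60% × 25% × 47% = 7.05% of Ridgefield Logistics SA.
Chain via Summit Textiles S.p.A. → Northgate Trust (R2): 26% × 19% × 25% = 1.235% of Ridgefield Logistics SA.
Direct interest in Ridgefield Logistics SA: 19%.
Aggregating (R1): 7.05% + 1.235% + 19% = 27.285%.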